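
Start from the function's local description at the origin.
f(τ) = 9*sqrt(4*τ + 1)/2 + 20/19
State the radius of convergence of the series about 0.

Branch term (9/2)*sqrt(1 - τ/(-1/4)): its argument vanishes at τ = -1/4, a square-root branch point, modulus 1/4.
The radius of convergence is the smallest modulus among the singular points: 1/4.

The radius of convergence is 1/4.


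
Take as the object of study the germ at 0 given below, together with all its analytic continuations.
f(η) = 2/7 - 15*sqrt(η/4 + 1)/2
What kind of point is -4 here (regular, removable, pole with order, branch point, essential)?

The point is an algebraic (square-root) branch point.

The term (-15/2)*sqrt(1 - η/(-4)) has argument 1 - -4/(-4) = 0 at -4: a square-root (algebraic, two-sheeted) branch point; the remaining terms are analytic or single-valued there.


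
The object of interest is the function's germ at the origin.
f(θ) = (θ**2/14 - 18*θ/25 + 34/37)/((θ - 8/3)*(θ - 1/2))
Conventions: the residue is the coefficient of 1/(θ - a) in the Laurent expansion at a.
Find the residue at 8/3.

At the order-1 pole 8/3 set g(θ) = (θ - (8/3))*f(θ) = (θ**2/14 - 18*θ/25 + 34/37)/(θ - 1/2).
Simple pole: residue = g(a) at a = 8/3, which is -57476/252525.

The residue is -57476/252525.


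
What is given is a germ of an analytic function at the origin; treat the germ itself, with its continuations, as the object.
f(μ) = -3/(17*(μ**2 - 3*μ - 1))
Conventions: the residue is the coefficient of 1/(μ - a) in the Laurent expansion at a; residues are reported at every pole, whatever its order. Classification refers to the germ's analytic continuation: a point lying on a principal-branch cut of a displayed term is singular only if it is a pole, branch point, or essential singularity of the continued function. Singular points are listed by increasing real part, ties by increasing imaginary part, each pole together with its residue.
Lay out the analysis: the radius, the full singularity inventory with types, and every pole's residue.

Denominator factor (μ**2 - 3*μ - 1): discriminant 13, real irrational roots 3/2 + (1/2)*sqrt(13) and 3/2 - (1/2)*sqrt(13); poles of order 1, moduli 3/2 + (1/2)*sqrt(13) and -3/2 + (1/2)*sqrt(13).
The radius of convergence is the smallest modulus among the singular points: -3/2 + (1/2)*sqrt(13).
The factor μ**2 - 3*μ - 1 splits as (μ - a)(μ - a') with a = 3/2 - (1/2)*sqrt(13), a' = 3/2 + (1/2)*sqrt(13). At the order-1 pole a set g(μ) = (μ - a)*f(μ) = [-3/17] / (μ - a').
Simple pole: residue = g(a) at a = 3/2 - (1/2)*sqrt(13), which is (3/221)*sqrt(13).
The factor μ**2 - 3*μ - 1 splits as (μ - a)(μ - a') with a = 3/2 + (1/2)*sqrt(13), a' = 3/2 - (1/2)*sqrt(13). At the order-1 pole a set g(μ) = (μ - a)*f(μ) = [-3/17] / (μ - a').
Simple pole: residue = g(a) at a = 3/2 + (1/2)*sqrt(13), which is -(3/221)*sqrt(13).
List the singular points by increasing real part (a conjugate pair: the negative imaginary part first).

Radius of convergence at 0: -3/2 + (1/2)*sqrt(13).
At 3/2 - (1/2)*sqrt(13): a pole of order 1; residue (3/221)*sqrt(13).
At 3/2 + (1/2)*sqrt(13): a pole of order 1; residue -(3/221)*sqrt(13).


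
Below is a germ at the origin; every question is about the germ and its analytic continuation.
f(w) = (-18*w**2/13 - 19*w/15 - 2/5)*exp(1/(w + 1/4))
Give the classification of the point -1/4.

The point is an essential singularity.

The exponent 1/(w - (-1/4)) has a pole at -1/4, so exp(1/(w - (-1/4))) takes every nonzero value near it: an essential singularity (not a pole of any order).


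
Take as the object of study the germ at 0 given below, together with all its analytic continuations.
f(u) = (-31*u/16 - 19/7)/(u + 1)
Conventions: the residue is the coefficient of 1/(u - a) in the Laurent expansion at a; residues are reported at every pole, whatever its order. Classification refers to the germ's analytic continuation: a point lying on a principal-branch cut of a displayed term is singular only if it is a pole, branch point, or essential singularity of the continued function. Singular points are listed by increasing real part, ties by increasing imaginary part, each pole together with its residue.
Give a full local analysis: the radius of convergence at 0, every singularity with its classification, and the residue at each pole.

Radius of convergence at 0: 1.
At -1: a pole of order 1; residue -87/112.

Denominator factor (u + 1): pole of order 1 at -1, modulus 1.
The radius of convergence is the smallest modulus among the singular points: 1.
At the order-1 pole -1 set g(u) = (u - (-1))*f(u) = -31*u/16 - 19/7.
Simple pole: residue = g(a) at a = -1, which is -87/112.


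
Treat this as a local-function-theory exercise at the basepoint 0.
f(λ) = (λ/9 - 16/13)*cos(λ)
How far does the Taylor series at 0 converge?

The factor cos(λ) is entire and contributes no finite singular point.
The polynomial part has no poles.
No finite singular points: the Taylor series at 0 converges everywhere.

The radius of convergence is infinite.


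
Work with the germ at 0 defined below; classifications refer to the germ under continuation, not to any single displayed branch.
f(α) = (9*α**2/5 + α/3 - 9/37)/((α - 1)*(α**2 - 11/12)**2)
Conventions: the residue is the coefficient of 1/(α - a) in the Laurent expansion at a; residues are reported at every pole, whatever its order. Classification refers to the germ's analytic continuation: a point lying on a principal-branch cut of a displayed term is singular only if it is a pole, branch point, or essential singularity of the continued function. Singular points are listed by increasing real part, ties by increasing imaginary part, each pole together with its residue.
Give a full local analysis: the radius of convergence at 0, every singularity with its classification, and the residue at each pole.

Radius of convergence at 0: (1/6)*sqrt(33).
At -(1/6)*sqrt(33): a pole of order 2; residue -25176/185 + (531064/22385)*sqrt(33).
At (1/6)*sqrt(33): a pole of order 2; residue -25176/185 - (531064/22385)*sqrt(33).
At 1: a pole of order 1; residue 50352/185.

Denominator factor (α - 1): pole of order 1 at 1, modulus 1.
Denominator factor (α**2 - 11/12)^2: discriminant 11/3, real irrational roots (1/6)*sqrt(33) and -(1/6)*sqrt(33); poles of order 2, moduli (1/6)*sqrt(33) and (1/6)*sqrt(33).
The radius of convergence is the smallest modulus among the singular points: (1/6)*sqrt(33).
The factor α**2 - 11/12 splits as (α - a)(α - a') with a = -(1/6)*sqrt(33), a' = (1/6)*sqrt(33). At the order-2 pole a set g(α) = (α - a)^2*f(α) = [(9*α**2/5 + α/3 - 9/37)/(α - 1)] / (α - a')^2.
Order-2 pole: residue = g'(a); g'(-(1/6)*sqrt(33)) = -25176/185 + (531064/22385)*sqrt(33), so the residue is -25176/185 + (531064/22385)*sqrt(33).
The factor α**2 - 11/12 splits as (α - a)(α - a') with a = (1/6)*sqrt(33), a' = -(1/6)*sqrt(33). At the order-2 pole a set g(α) = (α - a)^2*f(α) = [(9*α**2/5 + α/3 - 9/37)/(α - 1)] / (α - a')^2.
Order-2 pole: residue = g'(a); g'((1/6)*sqrt(33)) = -25176/185 - (531064/22385)*sqrt(33), so the residue is -25176/185 - (531064/22385)*sqrt(33).
At the order-1 pole 1 set g(α) = (α - (1))*f(α) = (9*α**2/5 + α/3 - 9/37)/(α**2 - 11/12)**2.
Simple pole: residue = g(a) at a = 1, which is 50352/185.
List the singular points by increasing real part (a conjugate pair: the negative imaginary part first).


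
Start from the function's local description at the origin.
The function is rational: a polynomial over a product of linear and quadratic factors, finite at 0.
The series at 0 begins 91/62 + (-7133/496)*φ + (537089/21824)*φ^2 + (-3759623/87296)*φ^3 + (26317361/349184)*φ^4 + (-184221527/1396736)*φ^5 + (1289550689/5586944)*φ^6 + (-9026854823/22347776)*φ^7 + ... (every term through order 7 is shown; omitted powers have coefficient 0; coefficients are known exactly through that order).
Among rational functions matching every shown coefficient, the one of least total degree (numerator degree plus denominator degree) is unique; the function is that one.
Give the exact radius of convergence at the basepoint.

The radius of convergence is 4/7.

No rational of total degree below 3 reproduces all 8 coefficients; solving the [2/1] Pade equations on them gives f(φ) = (-7*φ**2/22 - 27*φ/4 + 26/31)/(φ + 4/7), whose expansion matches every shown term.
Denominator factor (φ + 4/7): pole of order 1 at -4/7, modulus 4/7.
The radius of convergence is the smallest modulus among the singular points: 4/7.


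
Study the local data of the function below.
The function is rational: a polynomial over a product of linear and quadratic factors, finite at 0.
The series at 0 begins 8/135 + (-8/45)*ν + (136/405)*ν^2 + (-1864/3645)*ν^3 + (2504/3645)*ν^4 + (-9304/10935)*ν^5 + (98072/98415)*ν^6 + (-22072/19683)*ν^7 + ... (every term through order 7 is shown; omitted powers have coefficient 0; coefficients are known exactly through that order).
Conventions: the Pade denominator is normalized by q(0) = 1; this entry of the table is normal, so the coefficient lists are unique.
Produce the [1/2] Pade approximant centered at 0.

The Pade approximant has numerator coefficients [8/135, -176/6075]; denominator coefficients [1, 113/45, 28/15].

Taylor coefficients needed (read off): a_0 = 8/135, a_1 = -8/45, a_2 = 136/405, a_3 = -1864/3645.
Write the denominator as Q(ν) = 1 + q1*ν + q2*ν^2. Requiring Q*f - P = O(ν^4) with deg P <= 1 kills the coefficients of ν^2..ν^3 in Q*f:
  ν^2: a_2 + q1*a_1 + q2*a_0 = 0, i.e. 136/405 + (-8/45)*q1 + (8/135)*q2 = 0.
  ν^3: a_3 + q1*a_2 + q2*a_1 = 0, i.e. -1864/3645 + (136/405)*q1 + (-8/45)*q2 = 0.
Solving this linear system: q1 = 113/45, q2 = 28/15.
The numerator is Q*f truncated at degree 1: P0 = a_0 = 8/135; P1 = a_1 + q1*a_0 = -176/6075.


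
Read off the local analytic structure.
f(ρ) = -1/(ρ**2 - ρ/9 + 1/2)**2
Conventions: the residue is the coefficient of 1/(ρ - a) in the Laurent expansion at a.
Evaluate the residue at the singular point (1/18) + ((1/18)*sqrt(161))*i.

The residue is ((1458/25921)*sqrt(161))*i.

The factor ρ**2 - ρ/9 + 1/2 splits as (ρ - a)(ρ - a') with a = (1/18) + ((1/18)*sqrt(161))*i, a' = (1/18) - ((1/18)*sqrt(161))*i. At the order-2 pole a set g(ρ) = (ρ - a)^2*f(ρ) = [-1] / (ρ - a')^2.
Order-2 pole: residue = g'(a); g'((1/18) + ((1/18)*sqrt(161))*i) = ((1458/25921)*sqrt(161))*i, so the residue is ((1458/25921)*sqrt(161))*i.


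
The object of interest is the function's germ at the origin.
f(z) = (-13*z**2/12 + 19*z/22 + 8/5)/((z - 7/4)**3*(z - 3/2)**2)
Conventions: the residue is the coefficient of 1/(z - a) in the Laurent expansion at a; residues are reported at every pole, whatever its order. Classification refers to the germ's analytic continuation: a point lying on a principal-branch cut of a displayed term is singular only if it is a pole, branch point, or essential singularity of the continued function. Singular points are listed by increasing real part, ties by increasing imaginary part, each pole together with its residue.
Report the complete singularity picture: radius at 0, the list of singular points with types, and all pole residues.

Radius of convergence at 0: 3/2.
At 3/2: a pole of order 2; residue -10944/55.
At 7/4: a pole of order 3; residue 10944/55.

Denominator factor (z - 7/4)^3: pole of order 3 at 7/4, modulus 7/4.
Denominator factor (z - 3/2)^2: pole of order 2 at 3/2, modulus 3/2.
The radius of convergence is the smallest modulus among the singular points: 3/2.
At the order-2 pole 3/2 set g(z) = (z - (3/2))^2*f(z) = (-13*z**2/12 + 19*z/22 + 8/5)/(z - 7/4)**3.
Order-2 pole: residue = g'(a); g'(3/2) = -10944/55, so the residue is -10944/55.
At the order-3 pole 7/4 set g(z) = (z - (7/4))^3*f(z) = (-13*z**2/12 + 19*z/22 + 8/5)/(z - 3/2)**2.
Order-3 pole: residue = g''(a)/2; g''(7/4) = 21888/55, so the residue is 10944/55.
List the singular points by increasing real part (a conjugate pair: the negative imaginary part first).


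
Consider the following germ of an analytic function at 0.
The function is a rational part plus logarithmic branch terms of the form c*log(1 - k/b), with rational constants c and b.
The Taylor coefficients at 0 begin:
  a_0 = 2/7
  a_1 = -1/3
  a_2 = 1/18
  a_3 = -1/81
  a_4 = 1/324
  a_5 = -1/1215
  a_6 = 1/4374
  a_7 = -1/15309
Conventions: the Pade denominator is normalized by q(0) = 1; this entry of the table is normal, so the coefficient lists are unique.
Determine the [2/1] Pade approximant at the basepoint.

Taylor coefficients needed (read off): a_0 = 2/7, a_1 = -1/3, a_2 = 1/18, a_3 = -1/81.
Write the denominator as Q(k) = 1 + q1*k. Requiring Q*f - P = O(k^4) with deg P <= 2 kills the coefficients of k^3..k^3 in Q*f:
  k^3: a_3 + q1*a_2 = 0, i.e. -1/81 + (1/18)*q1 = 0.
Solving this linear system: q1 = 2/9.
The numerator is Q*f truncated at degree 2: P0 = a_0 = 2/7; P1 = a_1 + q1*a_0 = -17/63; P2 = a_2 + q1*a_1 = -1/54.

The Pade approximant has numerator coefficients [2/7, -17/63, -1/54]; denominator coefficients [1, 2/9].


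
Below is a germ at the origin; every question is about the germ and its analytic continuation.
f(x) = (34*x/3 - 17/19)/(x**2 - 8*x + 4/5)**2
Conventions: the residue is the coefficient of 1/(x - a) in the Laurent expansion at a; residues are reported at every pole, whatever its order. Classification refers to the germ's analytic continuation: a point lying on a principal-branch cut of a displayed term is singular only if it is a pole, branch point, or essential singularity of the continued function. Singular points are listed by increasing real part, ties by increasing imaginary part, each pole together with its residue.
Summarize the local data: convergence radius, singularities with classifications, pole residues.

Denominator factor (x**2 - 8*x + 4/5)^2: discriminant 304/5, real irrational roots 4 + (2/5)*sqrt(95) and 4 - (2/5)*sqrt(95); poles of order 2, moduli 4 + (2/5)*sqrt(95) and 4 - (2/5)*sqrt(95).
The radius of convergence is the smallest modulus among the singular points: 4 - (2/5)*sqrt(95).
The factor x**2 - 8*x + 4/5 splits as (x - a)(x - a') with a = 4 - (2/5)*sqrt(95), a' = 4 + (2/5)*sqrt(95). At the order-2 pole a set g(x) = (x - a)^2*f(x) = [34*x/3 - 17/19] / (x - a')^2.
Order-2 pole: residue = g'(a); g'(4 - (2/5)*sqrt(95)) = (12665/658464)*sqrt(95), so the residue is (12665/658464)*sqrt(95).
The factor x**2 - 8*x + 4/5 splits as (x - a)(x - a') with a = 4 + (2/5)*sqrt(95), a' = 4 - (2/5)*sqrt(95). At the order-2 pole a set g(x) = (x - a)^2*f(x) = [34*x/3 - 17/19] / (x - a')^2.
Order-2 pole: residue = g'(a); g'(4 + (2/5)*sqrt(95)) = -(12665/658464)*sqrt(95), so the residue is -(12665/658464)*sqrt(95).
List the singular points by increasing real part (a conjugate pair: the negative imaginary part first).

Radius of convergence at 0: 4 - (2/5)*sqrt(95).
At 4 - (2/5)*sqrt(95): a pole of order 2; residue (12665/658464)*sqrt(95).
At 4 + (2/5)*sqrt(95): a pole of order 2; residue -(12665/658464)*sqrt(95).


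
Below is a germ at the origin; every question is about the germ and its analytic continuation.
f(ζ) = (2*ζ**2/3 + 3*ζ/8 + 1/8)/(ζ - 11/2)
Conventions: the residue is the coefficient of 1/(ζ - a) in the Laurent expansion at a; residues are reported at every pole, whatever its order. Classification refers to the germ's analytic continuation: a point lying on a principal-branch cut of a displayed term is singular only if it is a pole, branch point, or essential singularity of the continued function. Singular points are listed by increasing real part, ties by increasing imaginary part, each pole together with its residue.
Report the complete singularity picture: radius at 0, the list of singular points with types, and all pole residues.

Radius of convergence at 0: 11/2.
At 11/2: a pole of order 1; residue 1073/48.

Denominator factor (ζ - 11/2): pole of order 1 at 11/2, modulus 11/2.
The radius of convergence is the smallest modulus among the singular points: 11/2.
At the order-1 pole 11/2 set g(ζ) = (ζ - (11/2))*f(ζ) = 2*ζ**2/3 + 3*ζ/8 + 1/8.
Simple pole: residue = g(a) at a = 11/2, which is 1073/48.


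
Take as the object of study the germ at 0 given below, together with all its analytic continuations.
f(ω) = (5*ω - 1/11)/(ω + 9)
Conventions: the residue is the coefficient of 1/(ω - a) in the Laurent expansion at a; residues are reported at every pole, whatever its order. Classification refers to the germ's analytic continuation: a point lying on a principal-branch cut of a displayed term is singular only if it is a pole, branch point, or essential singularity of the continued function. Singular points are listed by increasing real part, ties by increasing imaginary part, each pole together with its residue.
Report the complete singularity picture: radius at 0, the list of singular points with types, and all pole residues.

Denominator factor (ω + 9): pole of order 1 at -9, modulus 9.
The radius of convergence is the smallest modulus among the singular points: 9.
At the order-1 pole -9 set g(ω) = (ω - (-9))*f(ω) = 5*ω - 1/11.
Simple pole: residue = g(a) at a = -9, which is -496/11.

Radius of convergence at 0: 9.
At -9: a pole of order 1; residue -496/11.


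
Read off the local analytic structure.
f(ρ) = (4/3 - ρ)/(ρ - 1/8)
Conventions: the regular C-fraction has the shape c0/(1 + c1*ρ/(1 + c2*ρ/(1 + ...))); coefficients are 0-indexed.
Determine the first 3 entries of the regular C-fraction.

Taylor coefficients (expand at 0): a_0 = -32/3, a_1 = -232/3, a_2 = -1856/3.
c0 = a_0 = -32/3. Peel one level at a time: if S = 1 + c*ρ/S' with S'(0) = 1, then c is the ρ-coefficient of S and S' = c*ρ/(S - 1).
S_1 = c0/f = 1 + (-29/4)*ρ + (-87/16)*ρ^2 + ...; c1 = -29/4.
S_2 = c1*ρ/(S_1 - 1) = 1 + (-3/4)*ρ + ...; c2 = -3/4.

The regular C-fraction coefficients are [-32/3, -29/4, -3/4].


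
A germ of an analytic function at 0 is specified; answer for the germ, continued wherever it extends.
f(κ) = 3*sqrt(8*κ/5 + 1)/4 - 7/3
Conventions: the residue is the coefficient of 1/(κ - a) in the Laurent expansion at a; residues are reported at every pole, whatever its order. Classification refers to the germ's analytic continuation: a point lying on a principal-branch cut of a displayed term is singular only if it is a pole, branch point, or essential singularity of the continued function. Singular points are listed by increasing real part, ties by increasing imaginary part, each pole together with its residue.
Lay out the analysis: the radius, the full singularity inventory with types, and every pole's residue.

Radius of convergence at 0: 5/8.
At -5/8: an algebraic (square-root) branch point.

Branch term (3/4)*sqrt(1 - κ/(-5/8)): its argument vanishes at κ = -5/8, a square-root branch point, modulus 5/8.
The radius of convergence is the smallest modulus among the singular points: 5/8.


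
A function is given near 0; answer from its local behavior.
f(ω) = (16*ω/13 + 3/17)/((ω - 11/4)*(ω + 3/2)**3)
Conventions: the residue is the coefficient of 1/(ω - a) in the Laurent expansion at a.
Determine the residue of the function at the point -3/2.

At the order-3 pole -3/2 set g(ω) = (ω - (-3/2))^3*f(ω) = (16*ω/13 + 3/17)/(ω - 11/4).
Order-3 pole: residue = g''(a)/2; g''(-3/2) = -100736/1085773, so the residue is -50368/1085773.

The residue is -50368/1085773.


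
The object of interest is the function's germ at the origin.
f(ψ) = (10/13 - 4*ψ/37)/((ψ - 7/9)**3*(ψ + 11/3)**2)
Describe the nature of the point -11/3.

The denominator factor ψ + 11/3 vanishes at -11/3 and appears to the power 2; the numerator there equals 1682/1443, nonzero, and no other factor vanishes.
Hence a pole whose order is the multiplicity, 2.

The point is a pole of order 2.


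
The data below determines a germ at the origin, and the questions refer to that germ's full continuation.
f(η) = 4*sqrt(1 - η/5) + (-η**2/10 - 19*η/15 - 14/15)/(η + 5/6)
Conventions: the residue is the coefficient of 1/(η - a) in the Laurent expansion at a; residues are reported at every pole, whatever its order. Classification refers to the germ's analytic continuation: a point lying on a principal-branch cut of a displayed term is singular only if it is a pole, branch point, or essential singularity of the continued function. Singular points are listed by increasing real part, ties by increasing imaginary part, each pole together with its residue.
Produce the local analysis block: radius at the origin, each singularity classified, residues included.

Radius of convergence at 0: 5/6.
At -5/6: a pole of order 1; residue 19/360.
At 5: an algebraic (square-root) branch point.

Denominator factor (η + 5/6): pole of order 1 at -5/6, modulus 5/6.
Branch term (4)*sqrt(1 - η/(5)): its argument vanishes at η = 5, a square-root branch point, modulus 5.
The radius of convergence is the smallest modulus among the singular points: 5/6.
The branch term is analytic at -5/6 and contributes nothing to the residue; only the rational part matters.
At the order-1 pole -5/6 set g(η) = (η - (-5/6))*(rational part) = -η**2/10 - 19*η/15 - 14/15.
Simple pole: residue = g(a) at a = -5/6, which is 19/360.
List the singular points by increasing real part (a conjugate pair: the negative imaginary part first).


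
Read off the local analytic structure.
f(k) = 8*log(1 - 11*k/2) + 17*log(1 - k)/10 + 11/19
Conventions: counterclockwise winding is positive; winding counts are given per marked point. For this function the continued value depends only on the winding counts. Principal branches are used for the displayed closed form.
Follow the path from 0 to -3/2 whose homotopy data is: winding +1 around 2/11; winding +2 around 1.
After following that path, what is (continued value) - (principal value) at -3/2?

Continued minus principal equals (114/5)*pi*i.

The rational part is single-valued and drops out of the difference; each branch term changes only by its own monodromy.
(17/10)*log(1 - k/(1)): each positive loop around 1 adds 2*pi*i to the log, so winding +2 contributes (17/10)*(2)*2*pi*i = (34/5)*pi*i.
(8)*log(1 - k/(2/11)): each positive loop around 2/11 adds 2*pi*i to the log, so winding +1 contributes (8)*(1)*2*pi*i = (16)*pi*i.
Summing the contributions at k = -3/2 gives (114/5)*pi*i.


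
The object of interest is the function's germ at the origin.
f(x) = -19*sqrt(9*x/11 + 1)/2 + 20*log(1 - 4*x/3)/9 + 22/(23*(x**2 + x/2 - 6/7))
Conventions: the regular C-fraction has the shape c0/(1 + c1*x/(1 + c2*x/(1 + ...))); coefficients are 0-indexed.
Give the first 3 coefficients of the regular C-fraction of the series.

The regular C-fraction coefficients are [-1465/138, -102469/145035, 19315472569/59446365660].

Taylor coefficients (expand at 0): a_0 = -1465/138, a_1 = -102469/13662, a_2 = -5161345/1803384.
c0 = a_0 = -1465/138. Peel one level at a time: if S = 1 + c*x/S' with S'(0) = 1, then c is the x-coefficient of S and S' = c*x/(S - 1).
S_1 = c0/f = 1 + (-102469/145035)*x + (19315472569/84140604900)*x^2 + ...; c1 = -102469/145035.
S_2 = c1*x/(S_1 - 1) = 1 + (19315472569/59446365660)*x + ...; c2 = 19315472569/59446365660.


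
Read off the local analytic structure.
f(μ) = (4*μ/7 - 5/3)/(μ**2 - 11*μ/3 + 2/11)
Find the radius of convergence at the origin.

The radius of convergence is 11/6 - (1/66)*sqrt(13849).

Denominator factor (μ**2 - 11*μ/3 + 2/11): discriminant 1259/99, real irrational roots 11/6 + (1/66)*sqrt(13849) and 11/6 - (1/66)*sqrt(13849); poles of order 1, moduli 11/6 + (1/66)*sqrt(13849) and 11/6 - (1/66)*sqrt(13849).
The radius of convergence is the smallest modulus among the singular points: 11/6 - (1/66)*sqrt(13849).


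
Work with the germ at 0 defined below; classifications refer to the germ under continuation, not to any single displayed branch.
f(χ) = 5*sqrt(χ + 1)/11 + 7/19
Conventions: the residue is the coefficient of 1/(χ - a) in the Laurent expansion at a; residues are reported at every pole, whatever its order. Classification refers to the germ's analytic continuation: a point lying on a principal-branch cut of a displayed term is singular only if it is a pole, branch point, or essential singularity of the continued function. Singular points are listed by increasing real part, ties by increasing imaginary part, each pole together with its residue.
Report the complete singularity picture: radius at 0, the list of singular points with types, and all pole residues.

Radius of convergence at 0: 1.
At -1: an algebraic (square-root) branch point.

Branch term (5/11)*sqrt(1 - χ/(-1)): its argument vanishes at χ = -1, a square-root branch point, modulus 1.
The radius of convergence is the smallest modulus among the singular points: 1.


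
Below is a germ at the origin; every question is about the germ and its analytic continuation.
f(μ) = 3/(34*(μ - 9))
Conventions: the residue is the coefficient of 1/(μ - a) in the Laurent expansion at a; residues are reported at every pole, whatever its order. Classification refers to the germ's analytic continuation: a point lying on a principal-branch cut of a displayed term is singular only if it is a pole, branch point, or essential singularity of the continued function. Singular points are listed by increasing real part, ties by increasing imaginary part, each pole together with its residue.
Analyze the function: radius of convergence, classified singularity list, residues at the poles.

Radius of convergence at 0: 9.
At 9: a pole of order 1; residue 3/34.

Denominator factor (μ - 9): pole of order 1 at 9, modulus 9.
The radius of convergence is the smallest modulus among the singular points: 9.
At the order-1 pole 9 set g(μ) = (μ - (9))*f(μ) = 3/34.
Simple pole: residue = g(a) at a = 9, which is 3/34.


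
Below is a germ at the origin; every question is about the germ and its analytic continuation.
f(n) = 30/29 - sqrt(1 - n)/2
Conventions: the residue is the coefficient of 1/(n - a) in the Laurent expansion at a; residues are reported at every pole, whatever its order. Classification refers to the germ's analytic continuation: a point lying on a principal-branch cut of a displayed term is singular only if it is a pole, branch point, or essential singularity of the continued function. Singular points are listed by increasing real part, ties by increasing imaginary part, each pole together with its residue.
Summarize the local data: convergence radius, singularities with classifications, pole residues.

Radius of convergence at 0: 1.
At 1: an algebraic (square-root) branch point.

Branch term (-1/2)*sqrt(1 - n/(1)): its argument vanishes at n = 1, a square-root branch point, modulus 1.
The radius of convergence is the smallest modulus among the singular points: 1.


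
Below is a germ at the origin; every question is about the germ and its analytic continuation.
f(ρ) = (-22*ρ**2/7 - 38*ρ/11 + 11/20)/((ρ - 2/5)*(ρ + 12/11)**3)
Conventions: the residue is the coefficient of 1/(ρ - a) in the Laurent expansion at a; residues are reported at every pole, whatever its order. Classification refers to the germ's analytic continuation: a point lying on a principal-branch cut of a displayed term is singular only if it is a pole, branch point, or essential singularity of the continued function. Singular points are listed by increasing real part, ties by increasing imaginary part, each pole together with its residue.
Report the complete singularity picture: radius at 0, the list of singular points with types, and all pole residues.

Radius of convergence at 0: 2/5.
At -12/11: a pole of order 3; residue 6217585/15438304.
At 2/5: a pole of order 1; residue -6217585/15438304.

Denominator factor (ρ - 2/5): pole of order 1 at 2/5, modulus 2/5.
Denominator factor (ρ + 12/11)^3: pole of order 3 at -12/11, modulus 12/11.
The radius of convergence is the smallest modulus among the singular points: 2/5.
At the order-3 pole -12/11 set g(ρ) = (ρ - (-12/11))^3*f(ρ) = (-22*ρ**2/7 - 38*ρ/11 + 11/20)/(ρ - 2/5).
Order-3 pole: residue = g''(a)/2; g''(-12/11) = 6217585/7719152, so the residue is 6217585/15438304.
At the order-1 pole 2/5 set g(ρ) = (ρ - (2/5))*f(ρ) = (-22*ρ**2/7 - 38*ρ/11 + 11/20)/(ρ + 12/11)**3.
Simple pole: residue = g(a) at a = 2/5, which is -6217585/15438304.
List the singular points by increasing real part (a conjugate pair: the negative imaginary part first).


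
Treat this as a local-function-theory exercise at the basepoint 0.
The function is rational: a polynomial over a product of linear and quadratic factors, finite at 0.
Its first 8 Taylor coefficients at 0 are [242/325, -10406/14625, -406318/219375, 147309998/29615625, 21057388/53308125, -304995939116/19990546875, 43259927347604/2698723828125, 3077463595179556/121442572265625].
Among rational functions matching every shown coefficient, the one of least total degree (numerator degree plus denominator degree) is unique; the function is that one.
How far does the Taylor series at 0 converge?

The radius of convergence is (1/11)*sqrt(55).

No rational of total degree below 5 reproduces all 8 coefficients; solving the [0/5] Pade equations on them gives f(z) = -2/(13*(z - 1)*(z**2 + 4*z/9 + 5/11)**2), whose expansion matches every shown term.
Denominator factor (z**2 + 4*z/9 + 5/11)^2: discriminant -1444/891, complex-conjugate roots (-2/9) + ((19/99)*sqrt(11))*i and (-2/9) - ((19/99)*sqrt(11))*i; poles of order 2, moduli (1/11)*sqrt(55) and (1/11)*sqrt(55).
Denominator factor (z - 1): pole of order 1 at 1, modulus 1.
The radius of convergence is the smallest modulus among the singular points: (1/11)*sqrt(55).


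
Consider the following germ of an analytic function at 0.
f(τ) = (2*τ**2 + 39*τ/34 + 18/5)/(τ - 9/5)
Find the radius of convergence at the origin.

The radius of convergence is 9/5.

Denominator factor (τ - 9/5): pole of order 1 at 9/5, modulus 9/5.
The radius of convergence is the smallest modulus among the singular points: 9/5.


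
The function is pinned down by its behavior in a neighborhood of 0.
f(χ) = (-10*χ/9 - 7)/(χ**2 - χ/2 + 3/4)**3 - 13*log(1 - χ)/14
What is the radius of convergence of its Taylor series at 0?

Denominator factor (χ**2 - χ/2 + 3/4)^3: discriminant -11/4, complex-conjugate roots (1/4) + ((1/4)*sqrt(11))*i and (1/4) - ((1/4)*sqrt(11))*i; poles of order 3, moduli (1/2)*sqrt(3) and (1/2)*sqrt(3).
Branch term (-13/14)*log(1 - χ/(1)): its argument vanishes at χ = 1, a logarithmic branch point, modulus 1.
The radius of convergence is the smallest modulus among the singular points: (1/2)*sqrt(3).

The radius of convergence is (1/2)*sqrt(3).


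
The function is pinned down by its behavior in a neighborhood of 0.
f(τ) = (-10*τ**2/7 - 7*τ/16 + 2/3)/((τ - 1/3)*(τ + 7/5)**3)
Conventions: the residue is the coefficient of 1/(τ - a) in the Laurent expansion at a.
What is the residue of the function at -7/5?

At the order-3 pole -7/5 set g(τ) = (τ - (-7/5))^3*f(τ) = (-10*τ**2/7 - 7*τ/16 + 2/3)/(τ - 1/3).
Order-3 pole: residue = g''(a)/2; g''(-7/5) = -136875/984256, so the residue is -136875/1968512.

The residue is -136875/1968512.


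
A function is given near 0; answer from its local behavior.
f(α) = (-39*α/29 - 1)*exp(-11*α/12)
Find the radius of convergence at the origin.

The factor exp(-11*α/12) is entire and contributes no finite singular point.
The polynomial part has no poles.
No finite singular points: the Taylor series at 0 converges everywhere.

The radius of convergence is infinite.


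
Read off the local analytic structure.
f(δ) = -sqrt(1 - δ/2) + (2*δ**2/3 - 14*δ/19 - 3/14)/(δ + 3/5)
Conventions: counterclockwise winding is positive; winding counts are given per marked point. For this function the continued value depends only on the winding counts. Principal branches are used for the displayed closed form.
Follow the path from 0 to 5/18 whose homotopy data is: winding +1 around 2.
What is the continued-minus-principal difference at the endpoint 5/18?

The rational part is single-valued and drops out of the difference; each branch term changes only by its own monodromy.
(-1)*sqrt(1 - δ/(2)): winding +1 is odd, the square root flips sign, contributing -2*(-1)*sqrt(1 - (5/18)/(2)) = -2*(-1)*sqrt(31/36) = (1/3)*sqrt(31).
Summing the contributions at δ = 5/18 gives (1/3)*sqrt(31).

Continued minus principal equals (1/3)*sqrt(31).


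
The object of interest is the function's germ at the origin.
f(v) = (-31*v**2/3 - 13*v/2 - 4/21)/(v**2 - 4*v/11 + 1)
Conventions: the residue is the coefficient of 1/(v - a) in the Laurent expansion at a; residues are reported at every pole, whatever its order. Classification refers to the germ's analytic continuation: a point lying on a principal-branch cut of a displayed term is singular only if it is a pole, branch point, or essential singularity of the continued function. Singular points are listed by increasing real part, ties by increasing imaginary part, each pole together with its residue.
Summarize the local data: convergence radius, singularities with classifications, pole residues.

Denominator factor (v**2 - 4*v/11 + 1): discriminant -468/121, complex-conjugate roots (2/11) + ((3/11)*sqrt(13))*i and (2/11) - ((3/11)*sqrt(13))*i; poles of order 1, moduli 1 and 1.
The radius of convergence is the smallest modulus among the singular points: 1.
The factor v**2 - 4*v/11 + 1 splits as (v - a)(v - a') with a = (2/11) - ((3/11)*sqrt(13))*i, a' = (2/11) + ((3/11)*sqrt(13))*i. At the order-1 pole a set g(v) = (v - a)*f(v) = [-31*v**2/3 - 13*v/2 - 4/21] / (v - a').
Simple pole: residue = g(a) at a = (2/11) - ((3/11)*sqrt(13))*i, which is (-677/132) + ((809/693)*sqrt(13))*i.
The factor v**2 - 4*v/11 + 1 splits as (v - a)(v - a') with a = (2/11) + ((3/11)*sqrt(13))*i, a' = (2/11) - ((3/11)*sqrt(13))*i. At the order-1 pole a set g(v) = (v - a)*f(v) = [-31*v**2/3 - 13*v/2 - 4/21] / (v - a').
Simple pole: residue = g(a) at a = (2/11) + ((3/11)*sqrt(13))*i, which is (-677/132) - ((809/693)*sqrt(13))*i.
List the singular points by increasing real part (a conjugate pair: the negative imaginary part first).

Radius of convergence at 0: 1.
At (2/11) - ((3/11)*sqrt(13))*i: a pole of order 1; residue (-677/132) + ((809/693)*sqrt(13))*i.
At (2/11) + ((3/11)*sqrt(13))*i: a pole of order 1; residue (-677/132) - ((809/693)*sqrt(13))*i.


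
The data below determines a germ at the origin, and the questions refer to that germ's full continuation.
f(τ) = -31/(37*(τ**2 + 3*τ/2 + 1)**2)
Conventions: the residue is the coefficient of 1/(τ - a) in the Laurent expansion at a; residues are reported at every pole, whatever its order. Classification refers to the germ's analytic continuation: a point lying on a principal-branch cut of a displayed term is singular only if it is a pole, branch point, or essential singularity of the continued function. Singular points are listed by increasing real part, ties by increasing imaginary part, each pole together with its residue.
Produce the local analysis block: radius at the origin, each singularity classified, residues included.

Radius of convergence at 0: 1.
At (-3/4) - ((1/4)*sqrt(7))*i: a pole of order 2; residue -((496/1813)*sqrt(7))*i.
At (-3/4) + ((1/4)*sqrt(7))*i: a pole of order 2; residue ((496/1813)*sqrt(7))*i.

Denominator factor (τ**2 + 3*τ/2 + 1)^2: discriminant -7/4, complex-conjugate roots (-3/4) + ((1/4)*sqrt(7))*i and (-3/4) - ((1/4)*sqrt(7))*i; poles of order 2, moduli 1 and 1.
The radius of convergence is the smallest modulus among the singular points: 1.
The factor τ**2 + 3*τ/2 + 1 splits as (τ - a)(τ - a') with a = (-3/4) - ((1/4)*sqrt(7))*i, a' = (-3/4) + ((1/4)*sqrt(7))*i. At the order-2 pole a set g(τ) = (τ - a)^2*f(τ) = [-31/37] / (τ - a')^2.
Order-2 pole: residue = g'(a); g'((-3/4) - ((1/4)*sqrt(7))*i) = -((496/1813)*sqrt(7))*i, so the residue is -((496/1813)*sqrt(7))*i.
The factor τ**2 + 3*τ/2 + 1 splits as (τ - a)(τ - a') with a = (-3/4) + ((1/4)*sqrt(7))*i, a' = (-3/4) - ((1/4)*sqrt(7))*i. At the order-2 pole a set g(τ) = (τ - a)^2*f(τ) = [-31/37] / (τ - a')^2.
Order-2 pole: residue = g'(a); g'((-3/4) + ((1/4)*sqrt(7))*i) = ((496/1813)*sqrt(7))*i, so the residue is ((496/1813)*sqrt(7))*i.
List the singular points by increasing real part (a conjugate pair: the negative imaginary part first).


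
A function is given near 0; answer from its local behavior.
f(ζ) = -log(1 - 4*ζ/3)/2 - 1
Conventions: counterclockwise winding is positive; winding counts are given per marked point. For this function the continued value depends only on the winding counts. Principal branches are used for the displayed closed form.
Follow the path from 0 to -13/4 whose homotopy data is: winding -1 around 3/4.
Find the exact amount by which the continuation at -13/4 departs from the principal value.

The rational part is single-valued and drops out of the difference; each branch term changes only by its own monodromy.
(-1/2)*log(1 - ζ/(3/4)): each positive loop around 3/4 adds 2*pi*i to the log, so winding -1 contributes (-1/2)*(-1)*2*pi*i = pi*i.
Summing the contributions at ζ = -13/4 gives pi*i.

Continued minus principal equals pi*i.


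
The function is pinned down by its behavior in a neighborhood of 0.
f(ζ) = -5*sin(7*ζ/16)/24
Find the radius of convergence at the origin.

The radius of convergence is infinite.

The factor sin(7*ζ/16) is entire and contributes no finite singular point.
The polynomial part has no poles.
No finite singular points: the Taylor series at 0 converges everywhere.


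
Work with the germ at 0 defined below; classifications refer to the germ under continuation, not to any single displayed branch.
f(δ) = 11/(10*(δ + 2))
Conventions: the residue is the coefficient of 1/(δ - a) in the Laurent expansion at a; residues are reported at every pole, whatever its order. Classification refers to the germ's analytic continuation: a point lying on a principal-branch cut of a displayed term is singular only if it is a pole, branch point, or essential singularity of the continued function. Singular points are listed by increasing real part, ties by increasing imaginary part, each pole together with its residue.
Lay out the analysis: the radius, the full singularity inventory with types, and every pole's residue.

Radius of convergence at 0: 2.
At -2: a pole of order 1; residue 11/10.

Denominator factor (δ + 2): pole of order 1 at -2, modulus 2.
The radius of convergence is the smallest modulus among the singular points: 2.
At the order-1 pole -2 set g(δ) = (δ - (-2))*f(δ) = 11/10.
Simple pole: residue = g(a) at a = -2, which is 11/10.


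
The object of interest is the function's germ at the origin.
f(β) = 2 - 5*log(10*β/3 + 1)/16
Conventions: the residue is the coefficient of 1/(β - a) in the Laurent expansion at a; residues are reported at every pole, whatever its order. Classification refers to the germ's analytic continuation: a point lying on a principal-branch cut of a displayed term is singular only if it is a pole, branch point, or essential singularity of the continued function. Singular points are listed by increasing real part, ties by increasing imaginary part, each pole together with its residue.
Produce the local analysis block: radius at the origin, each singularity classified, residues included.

Branch term (-5/16)*log(1 - β/(-3/10)): its argument vanishes at β = -3/10, a logarithmic branch point, modulus 3/10.
The radius of convergence is the smallest modulus among the singular points: 3/10.

Radius of convergence at 0: 3/10.
At -3/10: a logarithmic branch point.


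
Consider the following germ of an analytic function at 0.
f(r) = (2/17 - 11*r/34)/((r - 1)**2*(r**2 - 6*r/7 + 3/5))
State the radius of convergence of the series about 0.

The radius of convergence is (1/5)*sqrt(15).

Denominator factor (r**2 - 6*r/7 + 3/5): discriminant -408/245, complex-conjugate roots (3/7) + ((1/35)*sqrt(510))*i and (3/7) - ((1/35)*sqrt(510))*i; poles of order 1, moduli (1/5)*sqrt(15) and (1/5)*sqrt(15).
Denominator factor (r - 1)^2: pole of order 2 at 1, modulus 1.
The radius of convergence is the smallest modulus among the singular points: (1/5)*sqrt(15).


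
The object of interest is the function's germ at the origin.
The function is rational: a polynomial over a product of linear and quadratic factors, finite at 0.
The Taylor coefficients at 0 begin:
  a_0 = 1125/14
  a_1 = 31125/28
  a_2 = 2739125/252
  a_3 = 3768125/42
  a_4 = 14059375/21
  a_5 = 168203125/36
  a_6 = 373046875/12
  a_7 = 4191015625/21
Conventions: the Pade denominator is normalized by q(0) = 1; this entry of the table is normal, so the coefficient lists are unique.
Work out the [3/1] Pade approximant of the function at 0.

Taylor coefficients needed (read off): a_0 = 1125/14, a_1 = 31125/28, a_2 = 2739125/252, a_3 = 3768125/42, a_4 = 14059375/21.
Write the denominator as Q(w) = 1 + q1*w. Requiring Q*f - P = O(w^5) with deg P <= 3 kills the coefficients of w^4..w^4 in Q*f:
  w^4: a_4 + q1*a_3 = 0, i.e. 14059375/21 + (3768125/42)*q1 = 0.
Solving this linear system: q1 = -44990/6029.
The numerator is Q*f truncated at degree 3: P0 = a_0 = 1125/14; P1 = a_1 + q1*a_0 = 86425125/168812; P2 = a_2 + q1*a_1 = 3911360875/1519308; P3 = a_3 + q1*a_2 = 3268730000/379827.

The Pade approximant has numerator coefficients [1125/14, 86425125/168812, 3911360875/1519308, 3268730000/379827]; denominator coefficients [1, -44990/6029].
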